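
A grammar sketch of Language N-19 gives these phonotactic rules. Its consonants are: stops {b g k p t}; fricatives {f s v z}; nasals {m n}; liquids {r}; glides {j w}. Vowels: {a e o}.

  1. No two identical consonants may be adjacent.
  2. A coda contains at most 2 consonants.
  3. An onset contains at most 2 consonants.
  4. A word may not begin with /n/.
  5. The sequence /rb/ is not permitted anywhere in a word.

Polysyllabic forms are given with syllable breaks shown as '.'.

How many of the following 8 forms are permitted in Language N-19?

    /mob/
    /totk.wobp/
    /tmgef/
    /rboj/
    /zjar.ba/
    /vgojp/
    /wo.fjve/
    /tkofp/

/mob/ — σ1 onset /m/, coda /b/ ok → permitted
/totk.wobp/ — σ1 onset /t/, coda /tk/ (2C) ok; σ2 onset /w/, coda /bp/ (2C) ok → permitted
/tmgef/ — violates constraint 3: syllable 1 onset /tmg/ has 3 consonants (> 2) → not permitted
/rboj/ — violates constraint 5: contains banned sequence /rb/ → not permitted
/zjar.ba/ — violates constraint 5: contains banned sequence /rb/ → not permitted
/vgojp/ — σ1 onset /vg/ (2C), coda /jp/ (2C) ok → permitted
/wo.fjve/ — violates constraint 3: syllable 2 onset /fjv/ has 3 consonants (> 2) → not permitted
/tkofp/ — σ1 onset /tk/ (2C), coda /fp/ (2C) ok → permitted
Permitted: /mob/, /totk.wobp/, /vgojp/, /tkofp/ → 4.

4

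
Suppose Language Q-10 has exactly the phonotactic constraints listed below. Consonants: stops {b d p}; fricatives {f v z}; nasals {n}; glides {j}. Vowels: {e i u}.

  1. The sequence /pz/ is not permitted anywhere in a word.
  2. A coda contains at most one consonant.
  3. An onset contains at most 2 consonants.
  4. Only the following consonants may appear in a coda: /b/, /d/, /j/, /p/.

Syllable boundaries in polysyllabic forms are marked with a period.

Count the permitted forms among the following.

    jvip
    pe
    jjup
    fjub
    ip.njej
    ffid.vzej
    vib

jvip — σ1 onset /jv/ (2C), coda /p/ ok → permitted
pe — σ1 onset /p/, coda /∅/ ok → permitted
jjup — σ1 onset /jj/ (2C), coda /p/ ok → permitted
fjub — σ1 onset /fj/ (2C), coda /b/ ok → permitted
ip.njej — σ1 onset /∅/, coda /p/ ok; σ2 onset /nj/ (2C), coda /j/ ok → permitted
ffid.vzej — σ1 onset /ff/ (2C), coda /d/ ok; σ2 onset /vz/ (2C), coda /j/ ok → permitted
vib — σ1 onset /v/, coda /b/ ok → permitted
Permitted: jvip, pe, jjup, fjub, ip.njej, ffid.vzej, vib → 7.

7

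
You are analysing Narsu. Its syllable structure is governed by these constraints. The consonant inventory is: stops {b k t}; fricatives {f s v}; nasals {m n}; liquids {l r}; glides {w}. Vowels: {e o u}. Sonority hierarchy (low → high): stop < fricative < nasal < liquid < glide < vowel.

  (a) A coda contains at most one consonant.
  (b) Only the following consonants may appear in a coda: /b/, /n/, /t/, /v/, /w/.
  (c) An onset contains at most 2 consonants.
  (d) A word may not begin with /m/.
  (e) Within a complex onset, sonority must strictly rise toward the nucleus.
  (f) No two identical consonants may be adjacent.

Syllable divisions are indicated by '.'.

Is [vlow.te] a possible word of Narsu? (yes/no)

yes

[vlow.te] — σ1 onset /vl/ (2→4 rises), coda /w/ ok; σ2 onset /t/, coda /∅/ ok → permitted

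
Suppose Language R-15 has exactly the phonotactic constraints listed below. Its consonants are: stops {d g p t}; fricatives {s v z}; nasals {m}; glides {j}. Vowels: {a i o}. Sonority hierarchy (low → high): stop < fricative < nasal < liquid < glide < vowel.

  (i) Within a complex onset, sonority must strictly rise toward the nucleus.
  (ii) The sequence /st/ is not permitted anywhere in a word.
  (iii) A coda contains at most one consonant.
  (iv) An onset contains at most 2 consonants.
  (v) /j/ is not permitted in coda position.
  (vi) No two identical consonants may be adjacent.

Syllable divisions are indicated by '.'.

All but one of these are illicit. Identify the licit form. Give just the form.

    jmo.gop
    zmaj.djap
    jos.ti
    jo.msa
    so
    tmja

so

jmo.gop — violates constraint (i): syllable 1 onset /jm/: /j/ (glide, 5) → /m/ (nasal, 3) does not rise → illicit
zmaj.djap — violates constraint (v): syllable 1 coda contains /j/ → illicit
jos.ti — violates constraint (ii): contains banned sequence /st/ → illicit
jo.msa — violates constraint (i): syllable 2 onset /ms/: /m/ (nasal, 3) → /s/ (fricative, 2) does not rise → illicit
so — σ1 onset /s/, coda /∅/ ok → licit
tmja — violates constraint (iv): syllable 1 onset /tmj/ has 3 consonants (> 2) → illicit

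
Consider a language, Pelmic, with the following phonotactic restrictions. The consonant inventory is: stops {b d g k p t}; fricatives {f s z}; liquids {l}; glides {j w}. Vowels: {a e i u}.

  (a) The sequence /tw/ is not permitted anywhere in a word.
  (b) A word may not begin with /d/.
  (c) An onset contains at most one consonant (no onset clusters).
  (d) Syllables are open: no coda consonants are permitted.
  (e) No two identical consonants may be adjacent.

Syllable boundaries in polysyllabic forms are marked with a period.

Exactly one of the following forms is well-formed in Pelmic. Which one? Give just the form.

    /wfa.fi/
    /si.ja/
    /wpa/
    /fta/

/si.ja/

/wfa.fi/ — violates constraint (c): syllable 1 onset /wf/ has 2 consonants (> 1) → ill-formed
/si.ja/ — σ1 onset /s/, coda /∅/ ok; σ2 onset /j/, coda /∅/ ok → well-formed
/wpa/ — violates constraint (c): syllable 1 onset /wp/ has 2 consonants (> 1) → ill-formed
/fta/ — violates constraint (c): syllable 1 onset /ft/ has 2 consonants (> 1) → ill-formed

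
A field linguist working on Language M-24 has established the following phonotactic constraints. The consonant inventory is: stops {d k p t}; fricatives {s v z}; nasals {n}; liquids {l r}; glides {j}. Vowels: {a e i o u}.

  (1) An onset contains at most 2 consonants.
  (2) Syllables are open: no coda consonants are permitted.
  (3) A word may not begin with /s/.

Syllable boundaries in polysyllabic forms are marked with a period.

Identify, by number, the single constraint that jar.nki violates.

2

jar.nki: syllable 1 coda /r/ has 1 consonant (> 0).
This is a violation of constraint 2: "Syllables are open: no coda consonants are permitted."
The remaining constraints (1, 3) are satisfied.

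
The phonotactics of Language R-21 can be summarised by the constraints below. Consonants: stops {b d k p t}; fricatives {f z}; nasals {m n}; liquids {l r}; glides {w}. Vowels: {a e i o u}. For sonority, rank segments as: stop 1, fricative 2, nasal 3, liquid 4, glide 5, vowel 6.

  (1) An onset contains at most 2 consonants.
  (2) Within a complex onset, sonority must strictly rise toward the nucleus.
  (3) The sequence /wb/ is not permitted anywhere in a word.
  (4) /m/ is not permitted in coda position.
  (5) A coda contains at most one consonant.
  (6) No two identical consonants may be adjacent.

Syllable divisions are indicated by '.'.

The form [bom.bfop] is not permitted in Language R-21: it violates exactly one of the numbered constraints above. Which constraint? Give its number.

4

[bom.bfop]: syllable 1 coda contains /m/.
This is a violation of constraint 4: "/m/ is not permitted in coda position."
The remaining constraints (1, 2, 3, 5, 6) are satisfied.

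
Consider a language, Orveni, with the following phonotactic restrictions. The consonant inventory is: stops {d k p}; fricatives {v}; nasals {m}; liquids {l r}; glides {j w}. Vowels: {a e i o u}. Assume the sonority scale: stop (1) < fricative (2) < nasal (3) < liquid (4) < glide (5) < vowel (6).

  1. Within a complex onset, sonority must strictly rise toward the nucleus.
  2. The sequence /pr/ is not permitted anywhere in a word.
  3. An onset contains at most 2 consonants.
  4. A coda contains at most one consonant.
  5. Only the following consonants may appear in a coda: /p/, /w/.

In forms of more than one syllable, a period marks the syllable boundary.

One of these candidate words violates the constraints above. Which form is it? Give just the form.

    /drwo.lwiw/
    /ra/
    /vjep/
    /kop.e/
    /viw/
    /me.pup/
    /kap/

/drwo.lwiw/ — violates constraint 3: syllable 1 onset /drw/ has 3 consonants (> 2) → illicit
/ra/ — σ1 onset /r/, coda /∅/ ok → licit
/vjep/ — σ1 onset /vj/ (2→5 rises), coda /p/ ok → licit
/kop.e/ — σ1 onset /k/, coda /p/ ok; σ2 onset /∅/, coda /∅/ ok → licit
/viw/ — σ1 onset /v/, coda /w/ ok → licit
/me.pup/ — σ1 onset /m/, coda /∅/ ok; σ2 onset /p/, coda /p/ ok → licit
/kap/ — σ1 onset /k/, coda /p/ ok → licit

/drwo.lwiw/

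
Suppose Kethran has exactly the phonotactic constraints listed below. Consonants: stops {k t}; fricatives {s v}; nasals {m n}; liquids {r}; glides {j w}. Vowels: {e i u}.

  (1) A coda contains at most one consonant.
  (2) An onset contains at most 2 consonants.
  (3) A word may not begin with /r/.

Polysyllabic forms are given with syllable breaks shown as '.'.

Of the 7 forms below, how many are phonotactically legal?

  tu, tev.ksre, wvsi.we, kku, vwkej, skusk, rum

tu — σ1 onset /t/, coda /∅/ ok → phonotactically legal
tev.ksre — violates constraint 2: syllable 2 onset /ksr/ has 3 consonants (> 2) → phonotactically illegal
wvsi.we — violates constraint 2: syllable 1 onset /wvs/ has 3 consonants (> 2) → phonotactically illegal
kku — σ1 onset /kk/ (2C), coda /∅/ ok → phonotactically legal
vwkej — violates constraint 2: syllable 1 onset /vwk/ has 3 consonants (> 2) → phonotactically illegal
skusk — violates constraint 1: syllable 1 coda /sk/ has 2 consonants (> 1) → phonotactically illegal
rum — violates constraint 3: word begins with /r/ → phonotactically illegal
Phonotactically legal: tu, kku → 2.

2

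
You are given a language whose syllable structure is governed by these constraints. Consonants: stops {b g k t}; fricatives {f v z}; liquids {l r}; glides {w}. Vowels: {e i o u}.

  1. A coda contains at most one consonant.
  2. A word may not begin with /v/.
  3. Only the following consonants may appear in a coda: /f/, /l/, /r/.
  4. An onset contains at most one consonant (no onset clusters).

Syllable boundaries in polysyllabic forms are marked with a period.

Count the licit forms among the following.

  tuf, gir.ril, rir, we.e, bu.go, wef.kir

6

tuf — σ1 onset /t/, coda /f/ ok → licit
gir.ril — σ1 onset /g/, coda /r/ ok; σ2 onset /r/, coda /l/ ok → licit
rir — σ1 onset /r/, coda /r/ ok → licit
we.e — σ1 onset /w/, coda /∅/ ok; σ2 onset /∅/, coda /∅/ ok → licit
bu.go — σ1 onset /b/, coda /∅/ ok; σ2 onset /g/, coda /∅/ ok → licit
wef.kir — σ1 onset /w/, coda /f/ ok; σ2 onset /k/, coda /r/ ok → licit
Licit: tuf, gir.ril, rir, we.e, bu.go, wef.kir → 6.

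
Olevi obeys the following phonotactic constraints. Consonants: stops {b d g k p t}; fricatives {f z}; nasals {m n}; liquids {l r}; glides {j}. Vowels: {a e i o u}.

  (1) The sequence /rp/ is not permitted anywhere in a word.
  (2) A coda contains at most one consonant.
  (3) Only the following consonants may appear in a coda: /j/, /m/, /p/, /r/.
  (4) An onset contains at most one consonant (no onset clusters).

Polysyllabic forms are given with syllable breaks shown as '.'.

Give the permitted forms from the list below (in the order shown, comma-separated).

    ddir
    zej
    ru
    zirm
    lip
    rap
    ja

zej, ru, lip, rap, ja

ddir — violates constraint 4: syllable 1 onset /dd/ has 2 consonants (> 1) → not permitted
zej — σ1 onset /z/, coda /j/ ok → permitted
ru — σ1 onset /r/, coda /∅/ ok → permitted
zirm — violates constraint 2: syllable 1 coda /rm/ has 2 consonants (> 1) → not permitted
lip — σ1 onset /l/, coda /p/ ok → permitted
rap — σ1 onset /r/, coda /p/ ok → permitted
ja — σ1 onset /j/, coda /∅/ ok → permitted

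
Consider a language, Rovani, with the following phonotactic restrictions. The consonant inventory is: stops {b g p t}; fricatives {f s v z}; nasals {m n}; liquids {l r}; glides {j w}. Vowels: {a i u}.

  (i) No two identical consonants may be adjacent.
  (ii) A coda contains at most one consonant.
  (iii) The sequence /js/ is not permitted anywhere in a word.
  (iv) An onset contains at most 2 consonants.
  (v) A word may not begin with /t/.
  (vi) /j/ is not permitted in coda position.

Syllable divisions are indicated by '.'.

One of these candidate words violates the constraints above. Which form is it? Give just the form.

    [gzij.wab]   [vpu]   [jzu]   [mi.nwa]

[gzij.wab]

[gzij.wab] — violates constraint (vi): syllable 1 coda contains /j/ → ill-formed
[vpu] — σ1 onset /vp/ (2C), coda /∅/ ok → well-formed
[jzu] — σ1 onset /jz/ (2C), coda /∅/ ok → well-formed
[mi.nwa] — σ1 onset /m/, coda /∅/ ok; σ2 onset /nw/ (2C), coda /∅/ ok → well-formed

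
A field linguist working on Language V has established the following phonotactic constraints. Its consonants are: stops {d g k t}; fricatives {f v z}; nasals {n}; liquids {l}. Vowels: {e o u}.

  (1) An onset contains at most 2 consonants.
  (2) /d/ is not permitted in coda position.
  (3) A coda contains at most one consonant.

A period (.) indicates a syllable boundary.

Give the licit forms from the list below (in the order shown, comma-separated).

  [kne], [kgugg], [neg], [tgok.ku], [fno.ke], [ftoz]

[kne], [neg], [tgok.ku], [fno.ke], [ftoz]

[kne] — σ1 onset /kn/ (2C), coda /∅/ ok → licit
[kgugg] — violates constraint 3: syllable 1 coda /gg/ has 2 consonants (> 1) → illicit
[neg] — σ1 onset /n/, coda /g/ ok → licit
[tgok.ku] — σ1 onset /tg/ (2C), coda /k/ ok; σ2 onset /k/, coda /∅/ ok → licit
[fno.ke] — σ1 onset /fn/ (2C), coda /∅/ ok; σ2 onset /k/, coda /∅/ ok → licit
[ftoz] — σ1 onset /ft/ (2C), coda /z/ ok → licit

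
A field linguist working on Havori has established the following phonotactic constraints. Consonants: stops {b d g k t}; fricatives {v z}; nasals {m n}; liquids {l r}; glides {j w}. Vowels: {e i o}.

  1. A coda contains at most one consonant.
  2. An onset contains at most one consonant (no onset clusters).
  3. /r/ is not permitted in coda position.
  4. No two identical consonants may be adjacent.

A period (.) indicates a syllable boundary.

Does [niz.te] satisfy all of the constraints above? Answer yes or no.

yes

[niz.te] — σ1 onset /n/, coda /z/ ok; σ2 onset /t/, coda /∅/ ok → licit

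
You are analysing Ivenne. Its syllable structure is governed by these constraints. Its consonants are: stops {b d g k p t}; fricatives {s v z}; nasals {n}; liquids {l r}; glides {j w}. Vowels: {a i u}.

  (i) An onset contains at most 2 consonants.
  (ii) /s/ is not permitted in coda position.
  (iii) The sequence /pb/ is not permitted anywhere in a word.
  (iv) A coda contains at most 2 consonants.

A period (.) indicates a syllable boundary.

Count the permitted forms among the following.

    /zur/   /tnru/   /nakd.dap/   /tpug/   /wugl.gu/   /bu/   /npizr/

/zur/ — σ1 onset /z/, coda /r/ ok → permitted
/tnru/ — violates constraint (i): syllable 1 onset /tnr/ has 3 consonants (> 2) → not permitted
/nakd.dap/ — σ1 onset /n/, coda /kd/ (2C) ok; σ2 onset /d/, coda /p/ ok → permitted
/tpug/ — σ1 onset /tp/ (2C), coda /g/ ok → permitted
/wugl.gu/ — σ1 onset /w/, coda /gl/ (2C) ok; σ2 onset /g/, coda /∅/ ok → permitted
/bu/ — σ1 onset /b/, coda /∅/ ok → permitted
/npizr/ — σ1 onset /np/ (2C), coda /zr/ (2C) ok → permitted
Permitted: /zur/, /nakd.dap/, /tpug/, /wugl.gu/, /bu/, /npizr/ → 6.

6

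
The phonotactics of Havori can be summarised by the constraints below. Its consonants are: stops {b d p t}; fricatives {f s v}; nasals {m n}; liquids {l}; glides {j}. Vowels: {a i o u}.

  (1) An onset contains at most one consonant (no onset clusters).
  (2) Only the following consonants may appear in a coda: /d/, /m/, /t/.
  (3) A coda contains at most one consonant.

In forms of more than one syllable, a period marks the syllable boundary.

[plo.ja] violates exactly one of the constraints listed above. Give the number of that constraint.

1

[plo.ja]: syllable 1 onset /pl/ has 2 consonants (> 1).
This is a violation of constraint 1: "An onset contains at most one consonant (no onset clusters)."
The remaining constraints (2, 3) are satisfied.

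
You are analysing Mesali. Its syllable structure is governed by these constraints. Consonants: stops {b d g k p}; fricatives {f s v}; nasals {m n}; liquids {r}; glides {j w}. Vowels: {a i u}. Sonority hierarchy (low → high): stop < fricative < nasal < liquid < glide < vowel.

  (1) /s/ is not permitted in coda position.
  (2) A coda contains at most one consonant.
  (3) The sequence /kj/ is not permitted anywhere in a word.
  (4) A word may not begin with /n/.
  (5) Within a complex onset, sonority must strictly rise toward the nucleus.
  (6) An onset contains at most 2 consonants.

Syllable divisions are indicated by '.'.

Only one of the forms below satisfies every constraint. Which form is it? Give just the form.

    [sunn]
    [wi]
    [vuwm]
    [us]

[wi]

[sunn] — violates constraint 2: syllable 1 coda /nn/ has 2 consonants (> 1) → ill-formed
[wi] — σ1 onset /w/, coda /∅/ ok → well-formed
[vuwm] — violates constraint 2: syllable 1 coda /wm/ has 2 consonants (> 1) → ill-formed
[us] — violates constraint 1: syllable 1 coda contains /s/ → ill-formed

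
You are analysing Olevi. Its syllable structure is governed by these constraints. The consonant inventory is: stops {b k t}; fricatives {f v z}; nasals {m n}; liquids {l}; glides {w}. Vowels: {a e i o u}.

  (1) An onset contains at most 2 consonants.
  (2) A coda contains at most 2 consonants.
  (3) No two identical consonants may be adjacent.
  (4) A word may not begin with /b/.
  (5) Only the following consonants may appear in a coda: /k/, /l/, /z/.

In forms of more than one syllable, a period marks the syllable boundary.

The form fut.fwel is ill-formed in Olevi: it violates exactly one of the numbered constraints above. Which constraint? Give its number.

fut.fwel: syllable 1 coda contains /t/, which is not a licensed coda consonant.
This is a violation of constraint 5: "Only the following consonants may appear in a coda: /k/, /l/, /z/."
The remaining constraints (1, 2, 3, 4) are satisfied.

5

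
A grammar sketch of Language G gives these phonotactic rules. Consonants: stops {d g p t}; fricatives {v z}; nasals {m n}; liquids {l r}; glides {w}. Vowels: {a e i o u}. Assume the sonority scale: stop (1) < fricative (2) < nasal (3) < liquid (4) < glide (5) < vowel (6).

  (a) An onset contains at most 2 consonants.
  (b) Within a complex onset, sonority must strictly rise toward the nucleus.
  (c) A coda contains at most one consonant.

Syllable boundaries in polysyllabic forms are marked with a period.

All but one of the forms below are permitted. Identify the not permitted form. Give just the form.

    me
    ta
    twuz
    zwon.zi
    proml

me — σ1 onset /m/, coda /∅/ ok → permitted
ta — σ1 onset /t/, coda /∅/ ok → permitted
twuz — σ1 onset /tw/ (1→5 rises), coda /z/ ok → permitted
zwon.zi — σ1 onset /zw/ (2→5 rises), coda /n/ ok; σ2 onset /z/, coda /∅/ ok → permitted
proml — violates constraint (c): syllable 1 coda /ml/ has 2 consonants (> 1) → not permitted

proml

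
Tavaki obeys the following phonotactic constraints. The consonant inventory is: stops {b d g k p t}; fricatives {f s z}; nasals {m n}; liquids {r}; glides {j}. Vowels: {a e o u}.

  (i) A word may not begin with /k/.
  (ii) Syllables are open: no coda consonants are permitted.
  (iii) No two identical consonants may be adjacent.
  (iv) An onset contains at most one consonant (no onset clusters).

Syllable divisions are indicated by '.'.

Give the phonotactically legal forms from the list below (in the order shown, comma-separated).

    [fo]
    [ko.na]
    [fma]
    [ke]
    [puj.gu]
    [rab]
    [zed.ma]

[fo] — σ1 onset /f/, coda /∅/ ok → phonotactically legal
[ko.na] — violates constraint (i): word begins with /k/ → phonotactically illegal
[fma] — violates constraint (iv): syllable 1 onset /fm/ has 2 consonants (> 1) → phonotactically illegal
[ke] — violates constraint (i): word begins with /k/ → phonotactically illegal
[puj.gu] — violates constraint (ii): syllable 1 coda /j/ has 1 consonant (> 0) → phonotactically illegal
[rab] — violates constraint (ii): syllable 1 coda /b/ has 1 consonant (> 0) → phonotactically illegal
[zed.ma] — violates constraint (ii): syllable 1 coda /d/ has 1 consonant (> 0) → phonotactically illegal

[fo]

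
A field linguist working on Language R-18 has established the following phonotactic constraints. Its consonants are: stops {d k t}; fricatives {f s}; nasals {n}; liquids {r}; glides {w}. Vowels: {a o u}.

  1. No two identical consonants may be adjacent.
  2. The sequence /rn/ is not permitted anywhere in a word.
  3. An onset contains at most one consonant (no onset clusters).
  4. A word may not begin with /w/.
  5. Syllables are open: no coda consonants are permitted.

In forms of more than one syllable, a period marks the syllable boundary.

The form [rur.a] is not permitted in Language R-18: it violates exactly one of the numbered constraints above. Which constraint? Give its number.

5

[rur.a]: syllable 1 coda /r/ has 1 consonant (> 0).
This is a violation of constraint 5: "Syllables are open: no coda consonants are permitted."
The remaining constraints (1, 2, 3, 4) are satisfied.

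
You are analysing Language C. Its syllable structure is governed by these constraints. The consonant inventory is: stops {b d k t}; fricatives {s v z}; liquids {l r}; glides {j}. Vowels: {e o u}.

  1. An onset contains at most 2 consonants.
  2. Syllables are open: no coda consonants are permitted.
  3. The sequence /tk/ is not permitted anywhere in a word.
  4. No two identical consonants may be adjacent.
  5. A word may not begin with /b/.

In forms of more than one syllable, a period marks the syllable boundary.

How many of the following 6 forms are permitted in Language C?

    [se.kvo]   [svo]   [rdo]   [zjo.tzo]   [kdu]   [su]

6

[se.kvo] — σ1 onset /s/, coda /∅/ ok; σ2 onset /kv/ (2C), coda /∅/ ok → permitted
[svo] — σ1 onset /sv/ (2C), coda /∅/ ok → permitted
[rdo] — σ1 onset /rd/ (2C), coda /∅/ ok → permitted
[zjo.tzo] — σ1 onset /zj/ (2C), coda /∅/ ok; σ2 onset /tz/ (2C), coda /∅/ ok → permitted
[kdu] — σ1 onset /kd/ (2C), coda /∅/ ok → permitted
[su] — σ1 onset /s/, coda /∅/ ok → permitted
Permitted: [se.kvo], [svo], [rdo], [zjo.tzo], [kdu], [su] → 6.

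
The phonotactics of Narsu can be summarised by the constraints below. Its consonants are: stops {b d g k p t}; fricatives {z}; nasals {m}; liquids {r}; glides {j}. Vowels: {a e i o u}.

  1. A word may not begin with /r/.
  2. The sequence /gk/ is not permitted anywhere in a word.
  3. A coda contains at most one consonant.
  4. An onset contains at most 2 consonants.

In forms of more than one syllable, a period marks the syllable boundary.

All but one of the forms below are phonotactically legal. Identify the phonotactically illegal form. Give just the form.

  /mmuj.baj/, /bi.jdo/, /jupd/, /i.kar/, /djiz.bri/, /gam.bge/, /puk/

/mmuj.baj/ — σ1 onset /mm/ (2C), coda /j/ ok; σ2 onset /b/, coda /j/ ok → phonotactically legal
/bi.jdo/ — σ1 onset /b/, coda /∅/ ok; σ2 onset /jd/ (2C), coda /∅/ ok → phonotactically legal
/jupd/ — violates constraint 3: syllable 1 coda /pd/ has 2 consonants (> 1) → phonotactically illegal
/i.kar/ — σ1 onset /∅/, coda /∅/ ok; σ2 onset /k/, coda /r/ ok → phonotactically legal
/djiz.bri/ — σ1 onset /dj/ (2C), coda /z/ ok; σ2 onset /br/ (2C), coda /∅/ ok → phonotactically legal
/gam.bge/ — σ1 onset /g/, coda /m/ ok; σ2 onset /bg/ (2C), coda /∅/ ok → phonotactically legal
/puk/ — σ1 onset /p/, coda /k/ ok → phonotactically legal

/jupd/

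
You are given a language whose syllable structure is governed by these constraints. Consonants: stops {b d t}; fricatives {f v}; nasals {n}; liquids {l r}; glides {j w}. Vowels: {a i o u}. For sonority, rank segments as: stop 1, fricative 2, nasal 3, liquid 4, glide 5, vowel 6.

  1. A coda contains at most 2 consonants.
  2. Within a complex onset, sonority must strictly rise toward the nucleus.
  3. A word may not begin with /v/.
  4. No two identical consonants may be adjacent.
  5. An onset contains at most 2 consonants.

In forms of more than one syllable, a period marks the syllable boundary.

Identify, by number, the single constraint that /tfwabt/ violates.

/tfwabt/: syllable 1 onset /tfw/ has 3 consonants (> 2).
This is a violation of constraint 5: "An onset contains at most 2 consonants."
The remaining constraints (1, 2, 3, 4) are satisfied.

5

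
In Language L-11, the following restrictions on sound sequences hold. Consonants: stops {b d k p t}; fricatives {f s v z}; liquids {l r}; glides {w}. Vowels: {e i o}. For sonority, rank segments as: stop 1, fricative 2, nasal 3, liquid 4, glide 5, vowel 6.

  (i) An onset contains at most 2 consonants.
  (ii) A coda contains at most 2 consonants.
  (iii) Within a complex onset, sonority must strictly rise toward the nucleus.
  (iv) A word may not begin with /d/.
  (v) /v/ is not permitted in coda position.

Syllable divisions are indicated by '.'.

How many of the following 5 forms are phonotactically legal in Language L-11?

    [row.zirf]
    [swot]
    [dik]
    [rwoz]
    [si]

4

[row.zirf] — σ1 onset /r/, coda /w/ ok; σ2 onset /z/, coda /rf/ (2C) ok → phonotactically legal
[swot] — σ1 onset /sw/ (2→5 rises), coda /t/ ok → phonotactically legal
[dik] — violates constraint (iv): word begins with /d/ → phonotactically illegal
[rwoz] — σ1 onset /rw/ (4→5 rises), coda /z/ ok → phonotactically legal
[si] — σ1 onset /s/, coda /∅/ ok → phonotactically legal
Phonotactically legal: [row.zirf], [swot], [rwoz], [si] → 4.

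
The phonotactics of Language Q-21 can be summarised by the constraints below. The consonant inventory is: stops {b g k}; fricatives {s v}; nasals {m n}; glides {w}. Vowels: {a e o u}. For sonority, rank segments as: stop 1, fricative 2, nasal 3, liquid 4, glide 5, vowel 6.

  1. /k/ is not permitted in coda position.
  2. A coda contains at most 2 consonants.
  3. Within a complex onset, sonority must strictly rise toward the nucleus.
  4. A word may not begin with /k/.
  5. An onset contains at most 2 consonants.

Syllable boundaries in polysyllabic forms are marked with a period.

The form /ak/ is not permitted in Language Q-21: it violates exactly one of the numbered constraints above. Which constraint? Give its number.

/ak/: syllable 1 coda contains /k/.
This is a violation of constraint 1: "/k/ is not permitted in coda position."
The remaining constraints (2, 3, 4, 5) are satisfied.

1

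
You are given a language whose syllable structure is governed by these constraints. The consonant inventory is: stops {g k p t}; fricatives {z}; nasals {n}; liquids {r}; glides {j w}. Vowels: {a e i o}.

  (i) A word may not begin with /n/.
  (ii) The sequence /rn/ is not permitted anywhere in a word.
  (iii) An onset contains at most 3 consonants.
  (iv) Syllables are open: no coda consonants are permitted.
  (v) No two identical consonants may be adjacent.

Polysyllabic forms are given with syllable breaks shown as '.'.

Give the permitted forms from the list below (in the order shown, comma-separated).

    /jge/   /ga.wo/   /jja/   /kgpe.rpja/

/jge/, /ga.wo/, /kgpe.rpja/

/jge/ — σ1 onset /jg/ (2C), coda /∅/ ok → permitted
/ga.wo/ — σ1 onset /g/, coda /∅/ ok; σ2 onset /w/, coda /∅/ ok → permitted
/jja/ — violates constraint (v): adjacent identical consonants /jj/ → not permitted
/kgpe.rpja/ — σ1 onset /kgp/ (3C), coda /∅/ ok; σ2 onset /rpj/ (3C), coda /∅/ ok → permitted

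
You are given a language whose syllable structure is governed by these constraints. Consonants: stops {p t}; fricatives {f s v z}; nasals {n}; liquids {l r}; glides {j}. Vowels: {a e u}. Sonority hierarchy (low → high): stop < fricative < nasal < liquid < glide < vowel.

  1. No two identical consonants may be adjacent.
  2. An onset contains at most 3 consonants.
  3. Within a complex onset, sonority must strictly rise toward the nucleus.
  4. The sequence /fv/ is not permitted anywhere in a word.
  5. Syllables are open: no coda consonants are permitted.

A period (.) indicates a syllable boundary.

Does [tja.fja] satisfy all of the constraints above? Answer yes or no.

yes

[tja.fja] — σ1 onset /tj/ (1→5 rises), coda /∅/ ok; σ2 onset /fj/ (2→5 rises), coda /∅/ ok → phonotactically legal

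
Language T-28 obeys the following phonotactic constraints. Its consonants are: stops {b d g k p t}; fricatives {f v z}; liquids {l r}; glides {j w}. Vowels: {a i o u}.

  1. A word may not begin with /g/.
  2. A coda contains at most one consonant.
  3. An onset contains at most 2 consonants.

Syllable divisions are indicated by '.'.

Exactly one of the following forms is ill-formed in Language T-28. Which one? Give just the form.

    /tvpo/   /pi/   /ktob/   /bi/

/tvpo/

/tvpo/ — violates constraint 3: syllable 1 onset /tvp/ has 3 consonants (> 2) → ill-formed
/pi/ — σ1 onset /p/, coda /∅/ ok → well-formed
/ktob/ — σ1 onset /kt/ (2C), coda /b/ ok → well-formed
/bi/ — σ1 onset /b/, coda /∅/ ok → well-formed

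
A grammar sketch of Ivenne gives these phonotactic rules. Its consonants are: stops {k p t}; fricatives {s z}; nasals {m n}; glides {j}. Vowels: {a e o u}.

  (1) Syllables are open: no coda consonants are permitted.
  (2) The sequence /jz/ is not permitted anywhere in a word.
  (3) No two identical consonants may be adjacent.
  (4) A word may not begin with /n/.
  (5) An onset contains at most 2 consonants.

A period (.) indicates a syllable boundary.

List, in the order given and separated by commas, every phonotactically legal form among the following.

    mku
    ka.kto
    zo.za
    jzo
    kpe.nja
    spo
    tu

mku — σ1 onset /mk/ (2C), coda /∅/ ok → phonotactically legal
ka.kto — σ1 onset /k/, coda /∅/ ok; σ2 onset /kt/ (2C), coda /∅/ ok → phonotactically legal
zo.za — σ1 onset /z/, coda /∅/ ok; σ2 onset /z/, coda /∅/ ok → phonotactically legal
jzo — violates constraint 2: contains banned sequence /jz/ → phonotactically illegal
kpe.nja — σ1 onset /kp/ (2C), coda /∅/ ok; σ2 onset /nj/ (2C), coda /∅/ ok → phonotactically legal
spo — σ1 onset /sp/ (2C), coda /∅/ ok → phonotactically legal
tu — σ1 onset /t/, coda /∅/ ok → phonotactically legal

mku, ka.kto, zo.za, kpe.nja, spo, tu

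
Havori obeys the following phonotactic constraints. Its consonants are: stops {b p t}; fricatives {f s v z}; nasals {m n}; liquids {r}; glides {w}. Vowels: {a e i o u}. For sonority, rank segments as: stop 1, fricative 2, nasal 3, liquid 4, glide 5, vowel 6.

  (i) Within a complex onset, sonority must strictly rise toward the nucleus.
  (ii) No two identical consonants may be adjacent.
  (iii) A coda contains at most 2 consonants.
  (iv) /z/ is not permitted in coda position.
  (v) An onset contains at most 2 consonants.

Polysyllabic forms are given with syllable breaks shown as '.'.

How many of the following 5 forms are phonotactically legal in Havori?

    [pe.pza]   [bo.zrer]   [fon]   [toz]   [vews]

4

[pe.pza] — σ1 onset /p/, coda /∅/ ok; σ2 onset /pz/ (1→2 rises), coda /∅/ ok → phonotactically legal
[bo.zrer] — σ1 onset /b/, coda /∅/ ok; σ2 onset /zr/ (2→4 rises), coda /r/ ok → phonotactically legal
[fon] — σ1 onset /f/, coda /n/ ok → phonotactically legal
[toz] — violates constraint (iv): syllable 1 coda contains /z/ → phonotactically illegal
[vews] — σ1 onset /v/, coda /ws/ (2C) ok → phonotactically legal
Phonotactically legal: [pe.pza], [bo.zrer], [fon], [vews] → 4.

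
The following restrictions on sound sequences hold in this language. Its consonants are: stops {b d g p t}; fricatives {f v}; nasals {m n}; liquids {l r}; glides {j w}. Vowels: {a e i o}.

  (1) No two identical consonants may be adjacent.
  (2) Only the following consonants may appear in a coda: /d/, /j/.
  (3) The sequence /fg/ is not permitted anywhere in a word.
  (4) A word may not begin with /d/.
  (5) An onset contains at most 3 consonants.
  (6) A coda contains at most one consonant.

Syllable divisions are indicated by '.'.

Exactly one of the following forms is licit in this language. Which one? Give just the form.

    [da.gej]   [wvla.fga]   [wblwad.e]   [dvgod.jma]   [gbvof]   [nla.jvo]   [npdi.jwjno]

[da.gej] — violates constraint 4: word begins with /d/ → illicit
[wvla.fga] — violates constraint 3: contains banned sequence /fg/ → illicit
[wblwad.e] — violates constraint 5: syllable 1 onset /wblw/ has 4 consonants (> 3) → illicit
[dvgod.jma] — violates constraint 4: word begins with /d/ → illicit
[gbvof] — violates constraint 2: syllable 1 coda contains /f/, which is not a licensed coda consonant → illicit
[nla.jvo] — σ1 onset /nl/ (2C), coda /∅/ ok; σ2 onset /jv/ (2C), coda /∅/ ok → licit
[npdi.jwjno] — violates constraint 5: syllable 2 onset /jwjn/ has 4 consonants (> 3) → illicit

[nla.jvo]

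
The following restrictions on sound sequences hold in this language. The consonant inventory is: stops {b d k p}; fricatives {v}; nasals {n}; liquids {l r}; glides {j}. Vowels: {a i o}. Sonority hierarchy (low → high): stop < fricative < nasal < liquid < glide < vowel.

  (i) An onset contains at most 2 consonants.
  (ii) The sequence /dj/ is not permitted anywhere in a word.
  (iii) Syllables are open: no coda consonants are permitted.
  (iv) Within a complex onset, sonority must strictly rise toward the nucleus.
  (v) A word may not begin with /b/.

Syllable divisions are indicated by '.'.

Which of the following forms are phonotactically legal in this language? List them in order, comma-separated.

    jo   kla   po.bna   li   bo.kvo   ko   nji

jo, kla, po.bna, li, ko, nji

jo — σ1 onset /j/, coda /∅/ ok → phonotactically legal
kla — σ1 onset /kl/ (1→4 rises), coda /∅/ ok → phonotactically legal
po.bna — σ1 onset /p/, coda /∅/ ok; σ2 onset /bn/ (1→3 rises), coda /∅/ ok → phonotactically legal
li — σ1 onset /l/, coda /∅/ ok → phonotactically legal
bo.kvo — violates constraint (v): word begins with /b/ → phonotactically illegal
ko — σ1 onset /k/, coda /∅/ ok → phonotactically legal
nji — σ1 onset /nj/ (3→5 rises), coda /∅/ ok → phonotactically legal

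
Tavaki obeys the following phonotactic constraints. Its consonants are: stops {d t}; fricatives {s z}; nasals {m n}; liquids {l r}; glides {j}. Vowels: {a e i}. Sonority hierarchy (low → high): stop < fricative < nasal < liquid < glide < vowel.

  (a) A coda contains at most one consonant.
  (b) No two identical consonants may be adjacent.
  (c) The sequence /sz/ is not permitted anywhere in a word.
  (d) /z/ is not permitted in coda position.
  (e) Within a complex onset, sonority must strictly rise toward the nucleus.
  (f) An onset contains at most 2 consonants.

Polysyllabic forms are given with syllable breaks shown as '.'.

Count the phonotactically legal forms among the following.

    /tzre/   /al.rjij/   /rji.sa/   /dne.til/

/tzre/ — violates constraint (f): syllable 1 onset /tzr/ has 3 consonants (> 2) → phonotactically illegal
/al.rjij/ — σ1 onset /∅/, coda /l/ ok; σ2 onset /rj/ (4→5 rises), coda /j/ ok → phonotactically legal
/rji.sa/ — σ1 onset /rj/ (4→5 rises), coda /∅/ ok; σ2 onset /s/, coda /∅/ ok → phonotactically legal
/dne.til/ — σ1 onset /dn/ (1→3 rises), coda /∅/ ok; σ2 onset /t/, coda /l/ ok → phonotactically legal
Phonotactically legal: /al.rjij/, /rji.sa/, /dne.til/ → 3.

3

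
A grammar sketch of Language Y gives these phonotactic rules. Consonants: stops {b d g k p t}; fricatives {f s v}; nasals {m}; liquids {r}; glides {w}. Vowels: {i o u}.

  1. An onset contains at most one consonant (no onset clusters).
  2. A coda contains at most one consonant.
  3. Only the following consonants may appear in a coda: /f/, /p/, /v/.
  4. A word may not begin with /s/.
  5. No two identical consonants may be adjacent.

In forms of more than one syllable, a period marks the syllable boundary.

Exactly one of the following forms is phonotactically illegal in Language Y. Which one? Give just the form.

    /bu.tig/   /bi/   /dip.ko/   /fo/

/bu.tig/ — violates constraint 3: syllable 2 coda contains /g/, which is not a licensed coda consonant → phonotactically illegal
/bi/ — σ1 onset /b/, coda /∅/ ok → phonotactically legal
/dip.ko/ — σ1 onset /d/, coda /p/ ok; σ2 onset /k/, coda /∅/ ok → phonotactically legal
/fo/ — σ1 onset /f/, coda /∅/ ok → phonotactically legal

/bu.tig/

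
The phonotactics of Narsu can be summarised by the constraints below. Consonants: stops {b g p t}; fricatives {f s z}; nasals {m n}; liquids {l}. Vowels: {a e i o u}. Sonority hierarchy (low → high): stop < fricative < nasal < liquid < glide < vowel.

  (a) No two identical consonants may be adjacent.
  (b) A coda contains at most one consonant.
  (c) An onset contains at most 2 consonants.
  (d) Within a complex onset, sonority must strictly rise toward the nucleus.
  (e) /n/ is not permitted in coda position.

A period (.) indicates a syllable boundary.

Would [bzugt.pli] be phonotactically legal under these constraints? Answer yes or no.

no

[bzugt.pli] — violates constraint (b): syllable 1 coda /gt/ has 2 consonants (> 1) → phonotactically illegal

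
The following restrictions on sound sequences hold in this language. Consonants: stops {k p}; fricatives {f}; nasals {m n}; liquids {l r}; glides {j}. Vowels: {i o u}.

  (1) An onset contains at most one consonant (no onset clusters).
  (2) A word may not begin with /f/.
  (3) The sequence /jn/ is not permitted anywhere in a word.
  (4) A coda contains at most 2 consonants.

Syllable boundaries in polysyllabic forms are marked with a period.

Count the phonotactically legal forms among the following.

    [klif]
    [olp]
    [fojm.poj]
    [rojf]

[klif] — violates constraint 1: syllable 1 onset /kl/ has 2 consonants (> 1) → phonotactically illegal
[olp] — σ1 onset /∅/, coda /lp/ (2C) ok → phonotactically legal
[fojm.poj] — violates constraint 2: word begins with /f/ → phonotactically illegal
[rojf] — σ1 onset /r/, coda /jf/ (2C) ok → phonotactically legal
Phonotactically legal: [olp], [rojf] → 2.

2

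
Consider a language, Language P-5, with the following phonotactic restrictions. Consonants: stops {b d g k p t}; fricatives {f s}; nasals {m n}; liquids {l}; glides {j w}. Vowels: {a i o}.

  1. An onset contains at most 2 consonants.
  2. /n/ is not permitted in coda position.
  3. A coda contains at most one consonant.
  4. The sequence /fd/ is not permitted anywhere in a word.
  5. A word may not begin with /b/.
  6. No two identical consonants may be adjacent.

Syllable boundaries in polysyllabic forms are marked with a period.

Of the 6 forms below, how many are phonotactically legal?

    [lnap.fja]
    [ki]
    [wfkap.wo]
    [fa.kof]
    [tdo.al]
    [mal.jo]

[lnap.fja] — σ1 onset /ln/ (2C), coda /p/ ok; σ2 onset /fj/ (2C), coda /∅/ ok → phonotactically legal
[ki] — σ1 onset /k/, coda /∅/ ok → phonotactically legal
[wfkap.wo] — violates constraint 1: syllable 1 onset /wfk/ has 3 consonants (> 2) → phonotactically illegal
[fa.kof] — σ1 onset /f/, coda /∅/ ok; σ2 onset /k/, coda /f/ ok → phonotactically legal
[tdo.al] — σ1 onset /td/ (2C), coda /∅/ ok; σ2 onset /∅/, coda /l/ ok → phonotactically legal
[mal.jo] — σ1 onset /m/, coda /l/ ok; σ2 onset /j/, coda /∅/ ok → phonotactically legal
Phonotactically legal: [lnap.fja], [ki], [fa.kof], [tdo.al], [mal.jo] → 5.

5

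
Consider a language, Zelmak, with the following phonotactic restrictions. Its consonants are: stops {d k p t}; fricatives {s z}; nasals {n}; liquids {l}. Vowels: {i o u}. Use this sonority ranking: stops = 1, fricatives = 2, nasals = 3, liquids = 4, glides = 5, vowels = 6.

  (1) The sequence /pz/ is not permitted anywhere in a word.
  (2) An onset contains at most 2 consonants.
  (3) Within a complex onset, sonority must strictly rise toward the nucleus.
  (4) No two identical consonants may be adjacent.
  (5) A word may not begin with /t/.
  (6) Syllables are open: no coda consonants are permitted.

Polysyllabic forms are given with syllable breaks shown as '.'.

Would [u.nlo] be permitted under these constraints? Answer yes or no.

yes

[u.nlo] — σ1 onset /∅/, coda /∅/ ok; σ2 onset /nl/ (3→4 rises), coda /∅/ ok → permitted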